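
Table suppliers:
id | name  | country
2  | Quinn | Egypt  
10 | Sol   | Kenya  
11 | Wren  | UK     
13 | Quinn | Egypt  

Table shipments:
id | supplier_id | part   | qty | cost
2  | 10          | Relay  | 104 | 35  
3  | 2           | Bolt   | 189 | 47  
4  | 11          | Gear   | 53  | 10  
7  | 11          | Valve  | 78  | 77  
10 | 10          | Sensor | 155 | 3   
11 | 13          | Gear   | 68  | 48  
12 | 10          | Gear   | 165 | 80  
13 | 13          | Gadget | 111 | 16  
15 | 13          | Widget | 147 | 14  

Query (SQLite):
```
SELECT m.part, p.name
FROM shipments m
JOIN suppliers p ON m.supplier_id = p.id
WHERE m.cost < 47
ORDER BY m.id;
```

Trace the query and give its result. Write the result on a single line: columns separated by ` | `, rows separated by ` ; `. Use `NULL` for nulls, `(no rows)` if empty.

Each shipments row matches the suppliers row where supplier_id = suppliers.id.
Then keep rows with m.cost < 47.

Relay | Sol ; Gear | Wren ; Sensor | Sol ; Gadget | Quinn ; Widget | Quinn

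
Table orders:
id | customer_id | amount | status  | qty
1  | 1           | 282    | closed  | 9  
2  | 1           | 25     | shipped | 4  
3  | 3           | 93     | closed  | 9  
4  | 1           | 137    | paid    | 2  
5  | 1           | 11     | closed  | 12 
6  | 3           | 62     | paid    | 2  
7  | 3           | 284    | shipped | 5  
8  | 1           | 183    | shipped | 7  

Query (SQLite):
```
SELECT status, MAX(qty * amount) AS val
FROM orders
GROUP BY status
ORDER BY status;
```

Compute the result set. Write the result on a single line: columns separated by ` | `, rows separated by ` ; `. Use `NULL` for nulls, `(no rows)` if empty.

closed | 2538 ; paid | 274 ; shipped | 1420

For each row compute qty * amount.
Group by status; take MAX of the expression per group.
  closed: ids {1, 3, 5} → MAX(qty * amount)=2538
  paid: ids {4, 6} → MAX(qty * amount)=274
  shipped: ids {2, 7, 8} → MAX(qty * amount)=1420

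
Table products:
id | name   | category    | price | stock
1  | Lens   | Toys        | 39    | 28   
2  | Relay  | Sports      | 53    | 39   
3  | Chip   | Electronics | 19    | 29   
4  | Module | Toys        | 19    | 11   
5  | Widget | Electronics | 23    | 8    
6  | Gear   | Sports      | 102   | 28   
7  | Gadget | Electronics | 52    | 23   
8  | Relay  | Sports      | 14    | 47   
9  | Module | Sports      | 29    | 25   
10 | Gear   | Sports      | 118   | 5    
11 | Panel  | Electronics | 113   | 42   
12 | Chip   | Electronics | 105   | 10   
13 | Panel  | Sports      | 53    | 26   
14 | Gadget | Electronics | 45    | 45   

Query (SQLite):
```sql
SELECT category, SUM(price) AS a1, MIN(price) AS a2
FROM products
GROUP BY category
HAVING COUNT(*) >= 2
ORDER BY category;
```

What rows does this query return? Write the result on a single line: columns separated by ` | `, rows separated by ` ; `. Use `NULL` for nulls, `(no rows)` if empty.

Electronics | 357 | 19 ; Sports | 369 | 14 ; Toys | 58 | 19

Group products by category.
Per group compute: SUM(price), MIN(price).
HAVING: drop groups with fewer than 2 rows.
  Electronics: ids {3, 5, 7, 11, 12, 14} → SUM(price)=357, MIN(price)=19
  Sports: ids {2, 6, 8, 9, 10, 13} → SUM(price)=369, MIN(price)=14
  Toys: ids {1, 4} → SUM(price)=58, MIN(price)=19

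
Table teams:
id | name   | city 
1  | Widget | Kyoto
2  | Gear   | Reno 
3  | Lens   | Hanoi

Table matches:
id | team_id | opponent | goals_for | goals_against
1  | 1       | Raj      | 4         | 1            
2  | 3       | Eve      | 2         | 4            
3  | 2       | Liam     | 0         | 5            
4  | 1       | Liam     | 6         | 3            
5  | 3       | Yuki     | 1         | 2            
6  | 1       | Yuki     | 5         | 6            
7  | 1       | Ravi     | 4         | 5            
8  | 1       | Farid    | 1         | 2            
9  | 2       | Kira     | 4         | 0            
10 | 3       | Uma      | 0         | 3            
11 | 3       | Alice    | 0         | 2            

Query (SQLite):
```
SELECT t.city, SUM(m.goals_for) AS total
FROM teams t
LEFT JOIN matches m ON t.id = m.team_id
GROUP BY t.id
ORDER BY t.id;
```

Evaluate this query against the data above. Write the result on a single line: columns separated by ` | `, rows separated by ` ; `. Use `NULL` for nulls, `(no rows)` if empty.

LEFT JOIN keeps every teams row; unmatched ones get NULL for matches columns.
Group by teams.id and compute SUM(m.goals_for). SUM over an all-NULL group is NULL.
  1: ids {1, 4, 6, 7, 8} → SUM(m.goals_for)=20
  2: ids {3, 9} → SUM(m.goals_for)=4
  3: ids {2, 5, 10, 11} → SUM(m.goals_for)=3

Kyoto | 20 ; Reno | 4 ; Hanoi | 3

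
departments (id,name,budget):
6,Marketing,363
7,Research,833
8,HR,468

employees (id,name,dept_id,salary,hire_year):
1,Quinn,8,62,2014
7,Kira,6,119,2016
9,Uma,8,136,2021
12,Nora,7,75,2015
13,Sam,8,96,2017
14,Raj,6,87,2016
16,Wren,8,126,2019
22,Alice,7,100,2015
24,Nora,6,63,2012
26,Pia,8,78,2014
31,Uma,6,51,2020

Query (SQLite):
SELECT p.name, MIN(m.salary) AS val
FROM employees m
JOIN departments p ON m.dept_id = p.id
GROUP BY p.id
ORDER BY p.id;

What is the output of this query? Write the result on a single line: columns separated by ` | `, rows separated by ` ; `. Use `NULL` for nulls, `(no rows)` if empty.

Marketing | 51 ; Research | 75 ; HR | 62

Join each employees row to its departments via dept_id.
Group joined rows by departments.id; compute MIN(m.salary) per group.
  6: ids {7, 14, 24, 31} → MIN(m.salary)=51
  7: ids {12, 22} → MIN(m.salary)=75
  8: ids {1, 9, 13, 16, 26} → MIN(m.salary)=62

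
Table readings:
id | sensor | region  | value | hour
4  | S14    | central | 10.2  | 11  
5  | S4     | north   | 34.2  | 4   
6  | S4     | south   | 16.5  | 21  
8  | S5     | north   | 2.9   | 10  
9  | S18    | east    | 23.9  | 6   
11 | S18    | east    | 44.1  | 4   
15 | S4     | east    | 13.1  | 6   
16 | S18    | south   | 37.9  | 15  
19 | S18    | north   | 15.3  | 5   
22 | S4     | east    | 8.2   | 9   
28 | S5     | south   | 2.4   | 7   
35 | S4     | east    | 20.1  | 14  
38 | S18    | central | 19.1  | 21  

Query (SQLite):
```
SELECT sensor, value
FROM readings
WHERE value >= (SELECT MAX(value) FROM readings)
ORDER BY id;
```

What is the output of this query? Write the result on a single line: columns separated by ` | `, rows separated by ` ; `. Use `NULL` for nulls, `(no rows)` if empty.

S18 | 44.1

Scalar subquery: MAX(value) over all readings rows = 44.1.
Keep rows where value >= that value.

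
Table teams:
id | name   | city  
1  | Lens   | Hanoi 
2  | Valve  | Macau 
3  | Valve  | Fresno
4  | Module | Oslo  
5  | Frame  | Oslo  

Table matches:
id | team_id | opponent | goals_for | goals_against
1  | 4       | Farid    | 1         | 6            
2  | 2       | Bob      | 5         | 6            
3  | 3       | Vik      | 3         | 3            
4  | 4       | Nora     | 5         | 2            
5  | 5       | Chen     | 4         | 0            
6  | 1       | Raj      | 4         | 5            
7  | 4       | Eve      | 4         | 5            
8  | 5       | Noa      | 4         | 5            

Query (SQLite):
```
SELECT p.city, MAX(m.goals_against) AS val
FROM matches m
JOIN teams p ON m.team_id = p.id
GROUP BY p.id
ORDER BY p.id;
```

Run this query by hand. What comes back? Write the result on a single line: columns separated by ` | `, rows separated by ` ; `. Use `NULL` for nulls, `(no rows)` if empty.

Join each matches row to its teams via team_id.
Group joined rows by teams.id; compute MAX(m.goals_against) per group.
  1: ids {6} → MAX(m.goals_against)=5
  2: ids {2} → MAX(m.goals_against)=6
  3: ids {3} → MAX(m.goals_against)=3
  4: ids {1, 4, 7} → MAX(m.goals_against)=6
  5: ids {5, 8} → MAX(m.goals_against)=5

Hanoi | 5 ; Macau | 6 ; Fresno | 3 ; Oslo | 6 ; Oslo | 5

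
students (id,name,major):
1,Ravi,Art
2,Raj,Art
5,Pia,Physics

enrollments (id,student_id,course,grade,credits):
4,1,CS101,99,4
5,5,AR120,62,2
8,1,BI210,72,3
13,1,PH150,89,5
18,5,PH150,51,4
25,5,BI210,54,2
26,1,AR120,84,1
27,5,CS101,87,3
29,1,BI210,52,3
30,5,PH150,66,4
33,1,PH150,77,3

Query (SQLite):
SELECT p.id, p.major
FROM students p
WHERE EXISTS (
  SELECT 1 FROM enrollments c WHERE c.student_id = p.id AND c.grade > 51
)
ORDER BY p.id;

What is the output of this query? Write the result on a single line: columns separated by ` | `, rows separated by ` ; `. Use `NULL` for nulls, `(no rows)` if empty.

1 | Art ; 5 | Physics

For each students row, check whether any enrollments with matching student_id has grade > 51.
Keep rows where that is true.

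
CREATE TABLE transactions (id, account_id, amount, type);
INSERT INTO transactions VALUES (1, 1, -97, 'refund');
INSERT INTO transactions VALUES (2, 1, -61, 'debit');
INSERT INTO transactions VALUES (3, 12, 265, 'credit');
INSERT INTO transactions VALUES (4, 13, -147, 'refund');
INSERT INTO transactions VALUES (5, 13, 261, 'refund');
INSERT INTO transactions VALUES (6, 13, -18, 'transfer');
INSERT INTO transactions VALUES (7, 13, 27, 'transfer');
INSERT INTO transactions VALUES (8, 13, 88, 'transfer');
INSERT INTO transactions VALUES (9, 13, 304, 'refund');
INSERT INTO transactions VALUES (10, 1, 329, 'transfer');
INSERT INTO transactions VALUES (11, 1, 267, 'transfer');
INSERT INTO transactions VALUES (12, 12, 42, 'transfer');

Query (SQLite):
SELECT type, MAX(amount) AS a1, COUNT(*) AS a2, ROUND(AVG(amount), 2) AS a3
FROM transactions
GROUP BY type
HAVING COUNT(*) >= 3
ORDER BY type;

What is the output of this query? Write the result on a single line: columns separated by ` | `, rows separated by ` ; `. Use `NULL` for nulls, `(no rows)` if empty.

refund | 304 | 4 | 80.25 ; transfer | 329 | 6 | 122.5

Group transactions by type.
Per group compute: MAX(amount), COUNT(*), ROUND(AVG(amount), 2).
HAVING: drop groups with fewer than 3 rows.
  credit: ids {3} → MAX(amount)=265, COUNT(*)=1, ROUND(AVG(amount), 2)=265
  debit: ids {2} → MAX(amount)=-61, COUNT(*)=1, ROUND(AVG(amount), 2)=-61
  refund: ids {1, 4, 5, 9} → MAX(amount)=304, COUNT(*)=4, ROUND(AVG(amount), 2)=80.25
  transfer: ids {6, 7, 8, 10, 11, 12} → MAX(amount)=329, COUNT(*)=6, ROUND(AVG(amount), 2)=122.5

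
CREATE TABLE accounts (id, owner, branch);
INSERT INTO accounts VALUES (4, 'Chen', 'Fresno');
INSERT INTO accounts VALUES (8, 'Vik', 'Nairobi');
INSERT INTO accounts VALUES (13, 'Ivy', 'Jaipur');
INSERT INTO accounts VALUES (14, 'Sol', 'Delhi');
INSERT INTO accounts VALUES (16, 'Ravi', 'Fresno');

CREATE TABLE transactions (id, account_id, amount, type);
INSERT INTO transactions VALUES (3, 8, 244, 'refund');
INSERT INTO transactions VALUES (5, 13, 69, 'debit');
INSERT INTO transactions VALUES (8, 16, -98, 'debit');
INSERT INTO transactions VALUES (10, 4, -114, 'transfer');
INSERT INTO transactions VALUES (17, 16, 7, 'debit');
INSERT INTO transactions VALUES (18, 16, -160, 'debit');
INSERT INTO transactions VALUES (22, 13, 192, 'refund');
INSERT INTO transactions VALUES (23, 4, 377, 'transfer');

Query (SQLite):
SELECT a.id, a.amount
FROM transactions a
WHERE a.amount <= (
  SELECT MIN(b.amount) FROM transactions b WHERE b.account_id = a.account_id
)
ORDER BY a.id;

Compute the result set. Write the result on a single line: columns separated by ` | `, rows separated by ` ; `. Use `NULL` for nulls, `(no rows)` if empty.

3 | 244 ; 5 | 69 ; 10 | -114 ; 18 | -160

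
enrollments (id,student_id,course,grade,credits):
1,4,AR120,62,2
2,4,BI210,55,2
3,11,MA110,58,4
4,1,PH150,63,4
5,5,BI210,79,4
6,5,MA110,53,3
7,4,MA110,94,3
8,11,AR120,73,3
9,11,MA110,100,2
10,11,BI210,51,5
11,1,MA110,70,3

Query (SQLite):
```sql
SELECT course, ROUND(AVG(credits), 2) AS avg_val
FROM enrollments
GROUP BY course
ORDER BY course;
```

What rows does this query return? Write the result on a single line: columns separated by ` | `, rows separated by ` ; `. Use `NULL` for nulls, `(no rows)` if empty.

Partition enrollments by course; compute ROUND(AVG(credits), 2) within each group.
  AR120: ids {1, 8} → ROUND(AVG(credits), 2)=2.5
  BI210: ids {2, 5, 10} → ROUND(AVG(credits), 2)=3.67
  MA110: ids {3, 6, 7, 9, 11} → ROUND(AVG(credits), 2)=3
  PH150: ids {4} → ROUND(AVG(credits), 2)=4

AR120 | 2.5 ; BI210 | 3.67 ; MA110 | 3 ; PH150 | 4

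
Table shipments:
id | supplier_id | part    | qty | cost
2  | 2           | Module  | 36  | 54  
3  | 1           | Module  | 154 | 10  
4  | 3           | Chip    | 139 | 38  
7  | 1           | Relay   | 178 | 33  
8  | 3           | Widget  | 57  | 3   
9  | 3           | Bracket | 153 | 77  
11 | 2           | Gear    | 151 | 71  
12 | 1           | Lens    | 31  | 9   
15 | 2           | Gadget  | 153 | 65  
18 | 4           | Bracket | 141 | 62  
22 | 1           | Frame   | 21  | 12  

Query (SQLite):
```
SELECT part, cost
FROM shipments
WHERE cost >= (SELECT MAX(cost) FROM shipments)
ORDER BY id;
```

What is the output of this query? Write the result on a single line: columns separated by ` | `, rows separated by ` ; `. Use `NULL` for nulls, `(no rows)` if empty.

Bracket | 77

Scalar subquery: MAX(cost) over all shipments rows = 77.
Keep rows where cost >= that value.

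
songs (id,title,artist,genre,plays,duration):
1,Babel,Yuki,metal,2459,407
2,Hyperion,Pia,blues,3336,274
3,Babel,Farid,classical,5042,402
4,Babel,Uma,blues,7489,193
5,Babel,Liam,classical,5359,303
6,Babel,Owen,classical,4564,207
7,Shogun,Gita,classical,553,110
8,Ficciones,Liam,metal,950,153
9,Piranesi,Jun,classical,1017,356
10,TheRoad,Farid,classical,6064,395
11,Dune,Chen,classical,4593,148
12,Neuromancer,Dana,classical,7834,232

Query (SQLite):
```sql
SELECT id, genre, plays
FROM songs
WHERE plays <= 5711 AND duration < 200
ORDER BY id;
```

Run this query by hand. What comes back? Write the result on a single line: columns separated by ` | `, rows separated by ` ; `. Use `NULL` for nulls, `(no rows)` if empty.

7 | classical | 553 ; 8 | metal | 950 ; 11 | classical | 4593

plays <= 5711: ids {1, 2, 3, 5, 6, 7, 8, 9, 11}
duration < 200: ids {4, 7, 8, 11}
Combine with AND.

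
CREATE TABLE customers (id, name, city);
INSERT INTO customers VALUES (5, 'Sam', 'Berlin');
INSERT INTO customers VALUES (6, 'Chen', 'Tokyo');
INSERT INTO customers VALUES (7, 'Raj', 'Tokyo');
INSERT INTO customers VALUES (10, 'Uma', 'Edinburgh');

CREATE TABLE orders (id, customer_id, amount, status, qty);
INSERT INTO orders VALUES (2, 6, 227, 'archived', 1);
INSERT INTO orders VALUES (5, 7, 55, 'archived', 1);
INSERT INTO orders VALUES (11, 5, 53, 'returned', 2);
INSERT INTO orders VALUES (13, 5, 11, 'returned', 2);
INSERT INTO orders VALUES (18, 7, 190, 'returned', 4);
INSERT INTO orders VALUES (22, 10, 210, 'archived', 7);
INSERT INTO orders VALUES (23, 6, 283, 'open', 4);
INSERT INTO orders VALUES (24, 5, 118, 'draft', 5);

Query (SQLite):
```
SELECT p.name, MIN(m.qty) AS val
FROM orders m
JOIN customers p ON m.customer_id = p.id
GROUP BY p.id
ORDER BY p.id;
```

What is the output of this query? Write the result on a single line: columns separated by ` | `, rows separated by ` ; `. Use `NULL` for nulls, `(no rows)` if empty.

Sam | 2 ; Chen | 1 ; Raj | 1 ; Uma | 7

Join each orders row to its customers via customer_id.
Group joined rows by customers.id; compute MIN(m.qty) per group.
  5: ids {11, 13, 24} → MIN(m.qty)=2
  6: ids {2, 23} → MIN(m.qty)=1
  7: ids {5, 18} → MIN(m.qty)=1
  10: ids {22} → MIN(m.qty)=7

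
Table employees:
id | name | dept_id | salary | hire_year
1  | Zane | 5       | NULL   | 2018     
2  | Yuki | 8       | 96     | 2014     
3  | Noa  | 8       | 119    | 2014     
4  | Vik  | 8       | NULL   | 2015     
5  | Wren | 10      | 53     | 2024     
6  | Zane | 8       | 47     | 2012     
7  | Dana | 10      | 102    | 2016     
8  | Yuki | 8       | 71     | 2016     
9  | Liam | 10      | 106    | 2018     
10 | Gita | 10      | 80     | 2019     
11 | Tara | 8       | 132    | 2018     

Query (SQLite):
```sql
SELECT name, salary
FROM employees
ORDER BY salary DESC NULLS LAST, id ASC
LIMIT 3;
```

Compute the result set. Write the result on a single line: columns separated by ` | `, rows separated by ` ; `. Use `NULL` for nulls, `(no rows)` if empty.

Tara | 132 ; Noa | 119 ; Liam | 106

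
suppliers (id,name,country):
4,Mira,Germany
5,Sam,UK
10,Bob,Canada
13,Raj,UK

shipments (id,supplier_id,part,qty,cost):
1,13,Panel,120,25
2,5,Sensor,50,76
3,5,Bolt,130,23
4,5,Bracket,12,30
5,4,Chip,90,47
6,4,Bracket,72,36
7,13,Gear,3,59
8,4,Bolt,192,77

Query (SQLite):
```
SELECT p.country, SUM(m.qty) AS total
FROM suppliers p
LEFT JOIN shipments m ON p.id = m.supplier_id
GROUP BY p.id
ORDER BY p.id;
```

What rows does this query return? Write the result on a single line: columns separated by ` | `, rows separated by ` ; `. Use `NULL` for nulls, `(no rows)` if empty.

LEFT JOIN keeps every suppliers row; unmatched ones get NULL for shipments columns.
Group by suppliers.id and compute SUM(m.qty). SUM over an all-NULL group is NULL.
  4: ids {5, 6, 8} → SUM(m.qty)=354
  5: ids {2, 3, 4} → SUM(m.qty)=192
  10: ids {—} → SUM(m.qty)=NULL
  13: ids {1, 7} → SUM(m.qty)=123

Germany | 354 ; UK | 192 ; Canada | NULL ; UK | 123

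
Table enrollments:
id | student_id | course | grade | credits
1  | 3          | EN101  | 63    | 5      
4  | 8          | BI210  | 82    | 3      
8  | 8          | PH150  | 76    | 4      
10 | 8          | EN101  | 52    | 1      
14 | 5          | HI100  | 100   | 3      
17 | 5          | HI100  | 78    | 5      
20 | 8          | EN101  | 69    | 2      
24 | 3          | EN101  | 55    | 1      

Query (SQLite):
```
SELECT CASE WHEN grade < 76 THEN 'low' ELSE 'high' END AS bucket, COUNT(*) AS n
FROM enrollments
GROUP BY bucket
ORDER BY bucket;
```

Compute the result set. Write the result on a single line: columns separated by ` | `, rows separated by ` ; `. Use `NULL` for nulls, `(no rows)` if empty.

high | 4 ; low | 4

Bucket rows by grade < 76 → 'low' else 'high'; count each bucket.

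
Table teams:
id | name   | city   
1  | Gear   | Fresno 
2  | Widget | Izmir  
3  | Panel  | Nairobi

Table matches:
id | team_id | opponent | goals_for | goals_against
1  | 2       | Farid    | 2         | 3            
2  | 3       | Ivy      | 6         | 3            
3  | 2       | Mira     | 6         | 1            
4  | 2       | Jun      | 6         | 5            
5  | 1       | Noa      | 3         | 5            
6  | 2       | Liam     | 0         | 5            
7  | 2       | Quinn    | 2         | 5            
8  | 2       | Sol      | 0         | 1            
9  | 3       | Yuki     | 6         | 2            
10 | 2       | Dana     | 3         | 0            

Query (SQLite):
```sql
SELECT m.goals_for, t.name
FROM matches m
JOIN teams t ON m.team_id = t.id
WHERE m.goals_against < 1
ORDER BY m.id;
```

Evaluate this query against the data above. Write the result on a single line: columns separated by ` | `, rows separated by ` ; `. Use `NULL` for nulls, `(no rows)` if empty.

Each matches row matches the teams row where team_id = teams.id.
Then keep rows with m.goals_against < 1.

3 | Widget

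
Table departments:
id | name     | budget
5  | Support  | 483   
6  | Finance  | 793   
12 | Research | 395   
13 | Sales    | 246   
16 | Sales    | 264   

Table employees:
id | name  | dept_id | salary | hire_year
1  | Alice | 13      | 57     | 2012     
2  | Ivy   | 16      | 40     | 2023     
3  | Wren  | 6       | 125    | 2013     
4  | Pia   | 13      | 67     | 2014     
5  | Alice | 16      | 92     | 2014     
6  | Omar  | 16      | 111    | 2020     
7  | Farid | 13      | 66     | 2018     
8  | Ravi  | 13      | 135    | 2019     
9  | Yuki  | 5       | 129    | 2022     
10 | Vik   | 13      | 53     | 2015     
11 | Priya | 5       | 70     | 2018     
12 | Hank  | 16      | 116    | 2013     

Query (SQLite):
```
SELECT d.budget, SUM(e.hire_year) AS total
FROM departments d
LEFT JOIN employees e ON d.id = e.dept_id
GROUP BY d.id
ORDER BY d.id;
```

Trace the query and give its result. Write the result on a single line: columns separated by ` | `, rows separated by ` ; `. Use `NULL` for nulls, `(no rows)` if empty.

483 | 4040 ; 793 | 2013 ; 395 | NULL ; 246 | 10078 ; 264 | 8070

LEFT JOIN keeps every departments row; unmatched ones get NULL for employees columns.
Group by departments.id and compute SUM(e.hire_year). SUM over an all-NULL group is NULL.
  5: ids {9, 11} → SUM(e.hire_year)=4040
  6: ids {3} → SUM(e.hire_year)=2013
  12: ids {—} → SUM(e.hire_year)=NULL
  13: ids {1, 4, 7, 8, 10} → SUM(e.hire_year)=10078
  16: ids {2, 5, 6, 12} → SUM(e.hire_year)=8070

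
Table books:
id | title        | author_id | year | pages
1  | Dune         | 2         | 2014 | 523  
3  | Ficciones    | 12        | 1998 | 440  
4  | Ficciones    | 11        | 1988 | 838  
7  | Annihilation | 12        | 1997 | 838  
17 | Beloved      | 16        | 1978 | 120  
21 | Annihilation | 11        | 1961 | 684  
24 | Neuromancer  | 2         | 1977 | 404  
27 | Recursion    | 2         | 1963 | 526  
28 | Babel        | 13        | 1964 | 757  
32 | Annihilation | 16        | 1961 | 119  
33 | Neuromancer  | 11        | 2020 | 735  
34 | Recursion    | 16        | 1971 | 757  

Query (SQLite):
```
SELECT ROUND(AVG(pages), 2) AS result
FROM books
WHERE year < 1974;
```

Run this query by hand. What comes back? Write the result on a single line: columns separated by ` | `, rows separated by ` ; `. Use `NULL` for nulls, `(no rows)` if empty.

568.6

Rows where year < 1974 → pages values: [684, 526, 757, 119, 757].
AVG = 2843 / 5 (rounded to 2 dp).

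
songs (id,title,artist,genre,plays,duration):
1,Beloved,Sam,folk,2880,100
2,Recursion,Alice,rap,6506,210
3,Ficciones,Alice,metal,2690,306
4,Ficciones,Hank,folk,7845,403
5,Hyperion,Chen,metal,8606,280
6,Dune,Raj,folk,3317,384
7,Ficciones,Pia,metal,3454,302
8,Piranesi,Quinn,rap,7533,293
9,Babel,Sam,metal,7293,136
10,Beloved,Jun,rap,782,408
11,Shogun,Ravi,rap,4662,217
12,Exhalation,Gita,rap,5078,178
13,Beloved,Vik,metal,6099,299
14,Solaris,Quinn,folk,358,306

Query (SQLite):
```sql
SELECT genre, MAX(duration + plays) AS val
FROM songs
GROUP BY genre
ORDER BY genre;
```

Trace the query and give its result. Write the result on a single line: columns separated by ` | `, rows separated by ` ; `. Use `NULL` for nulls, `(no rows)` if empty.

For each row compute duration + plays.
Group by genre; take MAX of the expression per group.
  folk: ids {1, 4, 6, 14} → MAX(duration + plays)=8248
  metal: ids {3, 5, 7, 9, 13} → MAX(duration + plays)=8886
  rap: ids {2, 8, 10, 11, 12} → MAX(duration + plays)=7826

folk | 8248 ; metal | 8886 ; rap | 7826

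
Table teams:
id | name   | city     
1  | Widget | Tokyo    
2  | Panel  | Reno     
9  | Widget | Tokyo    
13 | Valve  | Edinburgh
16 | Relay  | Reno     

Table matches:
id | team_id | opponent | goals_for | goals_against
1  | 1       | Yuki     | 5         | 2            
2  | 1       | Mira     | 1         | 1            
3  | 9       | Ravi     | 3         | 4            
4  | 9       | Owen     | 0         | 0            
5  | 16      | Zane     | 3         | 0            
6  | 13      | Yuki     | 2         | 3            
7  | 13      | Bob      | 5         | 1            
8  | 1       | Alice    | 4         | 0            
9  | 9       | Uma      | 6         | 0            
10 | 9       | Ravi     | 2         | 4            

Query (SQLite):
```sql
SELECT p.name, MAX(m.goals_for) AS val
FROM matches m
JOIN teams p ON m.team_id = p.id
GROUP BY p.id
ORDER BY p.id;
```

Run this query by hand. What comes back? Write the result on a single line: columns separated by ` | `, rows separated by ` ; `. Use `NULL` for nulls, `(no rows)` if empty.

Join each matches row to its teams via team_id.
Group joined rows by teams.id; compute MAX(m.goals_for) per group.
  1: ids {1, 2, 8} → MAX(m.goals_for)=5
  9: ids {3, 4, 9, 10} → MAX(m.goals_for)=6
  13: ids {6, 7} → MAX(m.goals_for)=5
  16: ids {5} → MAX(m.goals_for)=3

Widget | 5 ; Widget | 6 ; Valve | 5 ; Relay | 3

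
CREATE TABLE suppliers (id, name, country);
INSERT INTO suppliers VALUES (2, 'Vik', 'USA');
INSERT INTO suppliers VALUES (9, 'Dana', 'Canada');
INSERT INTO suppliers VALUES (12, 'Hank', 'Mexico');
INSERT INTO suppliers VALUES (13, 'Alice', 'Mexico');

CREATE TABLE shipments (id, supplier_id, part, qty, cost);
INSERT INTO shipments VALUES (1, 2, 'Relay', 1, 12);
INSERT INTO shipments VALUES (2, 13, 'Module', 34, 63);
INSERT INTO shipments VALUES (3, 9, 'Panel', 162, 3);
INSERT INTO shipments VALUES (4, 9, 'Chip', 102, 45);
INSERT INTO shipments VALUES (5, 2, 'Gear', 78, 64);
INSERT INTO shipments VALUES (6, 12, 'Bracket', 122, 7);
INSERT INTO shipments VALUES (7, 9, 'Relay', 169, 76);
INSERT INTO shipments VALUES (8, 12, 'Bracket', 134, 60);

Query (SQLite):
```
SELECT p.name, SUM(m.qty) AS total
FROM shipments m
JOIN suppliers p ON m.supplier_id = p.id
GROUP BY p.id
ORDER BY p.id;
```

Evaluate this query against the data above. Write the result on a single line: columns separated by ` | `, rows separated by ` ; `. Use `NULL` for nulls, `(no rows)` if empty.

Join each shipments row to its suppliers via supplier_id.
Group joined rows by suppliers.id; compute SUM(m.qty) per group.
  2: ids {1, 5} → SUM(m.qty)=79
  9: ids {3, 4, 7} → SUM(m.qty)=433
  12: ids {6, 8} → SUM(m.qty)=256
  13: ids {2} → SUM(m.qty)=34

Vik | 79 ; Dana | 433 ; Hank | 256 ; Alice | 34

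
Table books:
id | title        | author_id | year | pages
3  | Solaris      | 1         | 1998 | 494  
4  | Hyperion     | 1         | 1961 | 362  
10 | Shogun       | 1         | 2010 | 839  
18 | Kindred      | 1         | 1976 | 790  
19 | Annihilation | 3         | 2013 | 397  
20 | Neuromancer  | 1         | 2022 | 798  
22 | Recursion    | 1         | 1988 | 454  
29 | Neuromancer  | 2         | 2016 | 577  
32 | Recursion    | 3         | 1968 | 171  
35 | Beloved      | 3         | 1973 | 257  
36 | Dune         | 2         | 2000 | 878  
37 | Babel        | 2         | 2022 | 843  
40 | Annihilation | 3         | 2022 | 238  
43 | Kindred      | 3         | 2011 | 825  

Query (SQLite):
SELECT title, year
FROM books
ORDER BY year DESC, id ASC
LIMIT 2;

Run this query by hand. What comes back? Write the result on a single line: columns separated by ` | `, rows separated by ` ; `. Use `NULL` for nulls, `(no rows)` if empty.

Sort by year desc, tiebreak id asc: (2022, id=20), (2022, id=37), (2022, id=40), (2016, id=29), (2013, id=19) …. Take first 2.

Neuromancer | 2022 ; Babel | 2022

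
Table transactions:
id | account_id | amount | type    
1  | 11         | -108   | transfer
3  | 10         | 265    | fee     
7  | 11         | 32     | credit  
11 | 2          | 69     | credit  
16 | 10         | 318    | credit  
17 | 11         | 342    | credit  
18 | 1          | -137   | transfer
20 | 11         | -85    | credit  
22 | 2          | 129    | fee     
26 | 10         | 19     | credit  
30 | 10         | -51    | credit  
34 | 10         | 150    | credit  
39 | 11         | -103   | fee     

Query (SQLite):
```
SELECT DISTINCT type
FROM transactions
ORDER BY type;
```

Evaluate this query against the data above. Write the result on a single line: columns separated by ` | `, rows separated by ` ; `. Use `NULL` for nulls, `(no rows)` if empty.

credit ; fee ; transfer

Collect distinct type values from transactions.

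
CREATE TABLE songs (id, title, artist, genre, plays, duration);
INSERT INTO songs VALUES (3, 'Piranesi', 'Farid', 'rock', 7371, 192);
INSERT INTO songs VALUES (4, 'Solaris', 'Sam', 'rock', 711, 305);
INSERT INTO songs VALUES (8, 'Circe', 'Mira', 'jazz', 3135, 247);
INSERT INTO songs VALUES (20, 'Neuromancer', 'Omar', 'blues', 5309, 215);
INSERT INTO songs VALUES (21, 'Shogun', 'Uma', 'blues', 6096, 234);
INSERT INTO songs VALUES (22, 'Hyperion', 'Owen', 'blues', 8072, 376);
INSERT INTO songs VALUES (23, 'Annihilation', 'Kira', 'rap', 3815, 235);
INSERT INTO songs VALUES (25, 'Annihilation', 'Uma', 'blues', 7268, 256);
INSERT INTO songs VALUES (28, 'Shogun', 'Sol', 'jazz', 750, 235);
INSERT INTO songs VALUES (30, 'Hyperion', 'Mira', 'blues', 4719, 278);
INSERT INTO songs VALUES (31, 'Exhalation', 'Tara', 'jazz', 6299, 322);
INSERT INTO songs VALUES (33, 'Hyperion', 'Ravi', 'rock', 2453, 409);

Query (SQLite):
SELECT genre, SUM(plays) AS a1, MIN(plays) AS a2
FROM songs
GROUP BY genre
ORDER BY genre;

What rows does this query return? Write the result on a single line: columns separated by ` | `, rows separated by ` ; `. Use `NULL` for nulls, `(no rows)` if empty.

Group songs by genre.
Per group compute: SUM(plays), MIN(plays).
  blues: ids {20, 21, 22, 25, 30} → SUM(plays)=31464, MIN(plays)=4719
  jazz: ids {8, 28, 31} → SUM(plays)=10184, MIN(plays)=750
  rap: ids {23} → SUM(plays)=3815, MIN(plays)=3815
  rock: ids {3, 4, 33} → SUM(plays)=10535, MIN(plays)=711

blues | 31464 | 4719 ; jazz | 10184 | 750 ; rap | 3815 | 3815 ; rock | 10535 | 711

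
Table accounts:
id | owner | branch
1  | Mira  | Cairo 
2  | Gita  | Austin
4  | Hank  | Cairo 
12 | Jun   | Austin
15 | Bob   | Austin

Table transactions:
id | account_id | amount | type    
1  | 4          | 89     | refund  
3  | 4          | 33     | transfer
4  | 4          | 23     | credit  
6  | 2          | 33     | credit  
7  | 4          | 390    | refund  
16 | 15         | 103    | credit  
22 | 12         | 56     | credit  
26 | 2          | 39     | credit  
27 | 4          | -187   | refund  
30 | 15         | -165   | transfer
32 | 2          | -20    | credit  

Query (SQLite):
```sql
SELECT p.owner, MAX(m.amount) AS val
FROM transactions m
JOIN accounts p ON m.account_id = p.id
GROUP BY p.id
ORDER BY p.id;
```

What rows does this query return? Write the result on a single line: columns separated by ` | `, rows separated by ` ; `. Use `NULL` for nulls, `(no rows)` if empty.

Gita | 39 ; Hank | 390 ; Jun | 56 ; Bob | 103

Join each transactions row to its accounts via account_id.
Group joined rows by accounts.id; compute MAX(m.amount) per group.
  2: ids {6, 26, 32} → MAX(m.amount)=39
  4: ids {1, 3, 4, 7, 27} → MAX(m.amount)=390
  12: ids {22} → MAX(m.amount)=56
  15: ids {16, 30} → MAX(m.amount)=103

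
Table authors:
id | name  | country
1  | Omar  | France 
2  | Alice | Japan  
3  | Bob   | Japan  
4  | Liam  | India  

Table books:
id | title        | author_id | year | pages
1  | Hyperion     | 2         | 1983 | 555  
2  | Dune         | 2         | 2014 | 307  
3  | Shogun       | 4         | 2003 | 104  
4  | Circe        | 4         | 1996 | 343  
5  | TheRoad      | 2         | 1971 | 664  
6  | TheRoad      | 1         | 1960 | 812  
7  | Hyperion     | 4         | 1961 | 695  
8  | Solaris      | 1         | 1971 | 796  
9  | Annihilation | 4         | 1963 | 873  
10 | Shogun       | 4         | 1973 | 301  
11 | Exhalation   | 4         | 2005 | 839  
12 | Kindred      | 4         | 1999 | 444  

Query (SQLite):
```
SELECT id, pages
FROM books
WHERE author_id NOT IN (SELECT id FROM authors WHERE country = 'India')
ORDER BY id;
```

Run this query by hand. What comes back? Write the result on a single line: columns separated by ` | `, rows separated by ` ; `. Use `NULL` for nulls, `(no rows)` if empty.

Inner query: authors.id where country = 'India'.
Outer: keep books rows whose author_id is not in that set.
Inner query → {4}

1 | 555 ; 2 | 307 ; 5 | 664 ; 6 | 812 ; 8 | 796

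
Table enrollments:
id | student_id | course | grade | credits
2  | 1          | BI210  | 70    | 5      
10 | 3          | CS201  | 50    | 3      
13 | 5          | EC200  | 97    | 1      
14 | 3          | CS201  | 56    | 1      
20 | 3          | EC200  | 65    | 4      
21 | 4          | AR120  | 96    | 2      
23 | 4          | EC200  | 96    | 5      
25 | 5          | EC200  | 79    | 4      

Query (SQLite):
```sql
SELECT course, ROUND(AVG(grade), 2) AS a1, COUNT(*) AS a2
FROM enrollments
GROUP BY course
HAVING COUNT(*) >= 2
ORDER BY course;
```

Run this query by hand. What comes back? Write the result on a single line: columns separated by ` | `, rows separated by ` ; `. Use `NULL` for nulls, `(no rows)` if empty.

CS201 | 53 | 2 ; EC200 | 84.25 | 4

Group enrollments by course.
Per group compute: ROUND(AVG(grade), 2), COUNT(*).
HAVING: drop groups with fewer than 2 rows.
  AR120: ids {21} → ROUND(AVG(grade), 2)=96, COUNT(*)=1
  BI210: ids {2} → ROUND(AVG(grade), 2)=70, COUNT(*)=1
  CS201: ids {10, 14} → ROUND(AVG(grade), 2)=53, COUNT(*)=2
  EC200: ids {13, 20, 23, 25} → ROUND(AVG(grade), 2)=84.25, COUNT(*)=4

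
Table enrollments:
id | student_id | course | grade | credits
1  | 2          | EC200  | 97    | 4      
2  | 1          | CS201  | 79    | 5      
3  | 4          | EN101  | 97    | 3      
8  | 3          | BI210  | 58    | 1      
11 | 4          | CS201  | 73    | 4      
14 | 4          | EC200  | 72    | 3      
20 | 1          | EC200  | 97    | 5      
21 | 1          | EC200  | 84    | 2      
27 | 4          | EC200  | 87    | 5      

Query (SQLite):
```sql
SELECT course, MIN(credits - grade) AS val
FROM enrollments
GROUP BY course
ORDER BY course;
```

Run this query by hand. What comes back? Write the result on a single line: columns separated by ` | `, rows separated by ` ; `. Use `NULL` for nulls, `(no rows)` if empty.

For each row compute credits - grade.
Group by course; take MIN of the expression per group.
  BI210: ids {8} → MIN(credits - grade)=-57
  CS201: ids {2, 11} → MIN(credits - grade)=-74
  EC200: ids {1, 14, 20, 21, 27} → MIN(credits - grade)=-93
  EN101: ids {3} → MIN(credits - grade)=-94

BI210 | -57 ; CS201 | -74 ; EC200 | -93 ; EN101 | -94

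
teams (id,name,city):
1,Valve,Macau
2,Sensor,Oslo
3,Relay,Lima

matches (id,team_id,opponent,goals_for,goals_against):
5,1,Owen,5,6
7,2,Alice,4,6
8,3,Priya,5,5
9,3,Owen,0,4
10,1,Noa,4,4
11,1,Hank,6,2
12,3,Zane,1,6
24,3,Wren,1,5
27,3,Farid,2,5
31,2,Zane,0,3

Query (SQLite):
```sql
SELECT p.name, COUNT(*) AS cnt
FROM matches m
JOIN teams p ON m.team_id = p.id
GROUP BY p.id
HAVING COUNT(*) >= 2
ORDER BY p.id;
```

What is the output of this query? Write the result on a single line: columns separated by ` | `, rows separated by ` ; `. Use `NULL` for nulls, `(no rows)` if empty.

Valve | 3 ; Sensor | 2 ; Relay | 5

Join each matches row to its teams via team_id.
Group joined rows by teams.id; compute COUNT(*) per group.
HAVING: keep groups with count ≥ 2.
  1: ids {5, 10, 11} → COUNT(*)=3
  2: ids {7, 31} → COUNT(*)=2
  3: ids {8, 9, 12, 24, 27} → COUNT(*)=5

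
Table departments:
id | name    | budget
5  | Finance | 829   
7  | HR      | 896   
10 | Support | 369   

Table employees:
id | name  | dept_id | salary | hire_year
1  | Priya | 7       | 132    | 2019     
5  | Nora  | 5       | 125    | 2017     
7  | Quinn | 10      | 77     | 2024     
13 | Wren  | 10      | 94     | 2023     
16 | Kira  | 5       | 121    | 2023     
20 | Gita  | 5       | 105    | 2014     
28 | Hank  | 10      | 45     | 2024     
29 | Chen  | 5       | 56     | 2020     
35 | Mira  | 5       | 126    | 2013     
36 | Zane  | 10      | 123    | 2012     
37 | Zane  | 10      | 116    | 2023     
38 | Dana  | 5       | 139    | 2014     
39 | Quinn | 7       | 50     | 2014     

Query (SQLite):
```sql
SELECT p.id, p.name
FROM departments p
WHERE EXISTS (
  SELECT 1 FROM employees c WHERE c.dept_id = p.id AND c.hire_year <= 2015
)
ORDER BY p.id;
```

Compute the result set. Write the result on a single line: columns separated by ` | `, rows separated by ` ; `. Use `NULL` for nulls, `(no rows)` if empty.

5 | Finance ; 7 | HR ; 10 | Support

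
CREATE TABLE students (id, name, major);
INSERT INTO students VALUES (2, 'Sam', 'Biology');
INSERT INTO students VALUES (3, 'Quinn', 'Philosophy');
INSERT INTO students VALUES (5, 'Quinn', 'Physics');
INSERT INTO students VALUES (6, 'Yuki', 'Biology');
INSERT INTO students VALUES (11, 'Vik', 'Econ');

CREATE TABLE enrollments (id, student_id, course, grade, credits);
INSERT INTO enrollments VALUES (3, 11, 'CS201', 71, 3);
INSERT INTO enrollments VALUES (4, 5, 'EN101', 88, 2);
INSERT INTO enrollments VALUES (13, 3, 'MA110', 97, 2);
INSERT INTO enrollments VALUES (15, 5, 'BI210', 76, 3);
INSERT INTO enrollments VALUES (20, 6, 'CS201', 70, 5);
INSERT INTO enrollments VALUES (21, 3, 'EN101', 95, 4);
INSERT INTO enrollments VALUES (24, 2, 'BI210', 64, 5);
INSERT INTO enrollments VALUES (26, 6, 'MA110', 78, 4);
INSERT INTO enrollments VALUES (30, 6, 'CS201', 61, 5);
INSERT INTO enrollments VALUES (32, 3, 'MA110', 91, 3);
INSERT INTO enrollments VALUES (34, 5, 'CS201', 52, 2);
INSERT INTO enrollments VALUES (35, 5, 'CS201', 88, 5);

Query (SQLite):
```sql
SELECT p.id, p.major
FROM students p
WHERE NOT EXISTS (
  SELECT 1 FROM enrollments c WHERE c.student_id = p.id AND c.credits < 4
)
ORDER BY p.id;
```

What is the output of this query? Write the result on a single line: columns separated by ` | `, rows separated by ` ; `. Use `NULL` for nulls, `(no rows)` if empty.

For each students row, check whether any enrollments with matching student_id has credits < 4.
Keep rows where that is false.

2 | Biology ; 6 | Biology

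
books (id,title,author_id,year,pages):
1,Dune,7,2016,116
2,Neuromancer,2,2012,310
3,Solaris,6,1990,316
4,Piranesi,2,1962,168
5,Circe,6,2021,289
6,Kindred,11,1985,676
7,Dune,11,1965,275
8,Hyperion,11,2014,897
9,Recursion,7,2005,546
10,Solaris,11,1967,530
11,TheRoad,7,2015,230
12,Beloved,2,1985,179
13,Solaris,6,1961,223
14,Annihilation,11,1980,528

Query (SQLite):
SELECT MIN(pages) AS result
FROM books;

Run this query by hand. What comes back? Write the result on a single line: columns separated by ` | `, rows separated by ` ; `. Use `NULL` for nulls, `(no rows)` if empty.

All pages values: [116, 310, 316, 168, 289, 676, 275, 897, 546, 530, 230, 179, 223, 528].
MIN of non-NULL values = 116.

116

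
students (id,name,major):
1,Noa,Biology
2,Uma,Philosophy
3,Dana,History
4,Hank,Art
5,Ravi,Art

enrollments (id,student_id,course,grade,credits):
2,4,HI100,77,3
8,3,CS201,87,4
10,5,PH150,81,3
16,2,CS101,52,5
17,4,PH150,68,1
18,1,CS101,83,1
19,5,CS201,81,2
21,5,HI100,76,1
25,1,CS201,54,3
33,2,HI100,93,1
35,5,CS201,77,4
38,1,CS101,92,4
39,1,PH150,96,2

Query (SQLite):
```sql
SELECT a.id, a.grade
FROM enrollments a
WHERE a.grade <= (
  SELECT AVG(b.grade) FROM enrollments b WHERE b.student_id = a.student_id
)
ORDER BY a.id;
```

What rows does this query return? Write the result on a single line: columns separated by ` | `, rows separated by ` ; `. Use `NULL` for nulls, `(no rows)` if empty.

8 | 87 ; 16 | 52 ; 17 | 68 ; 21 | 76 ; 25 | 54 ; 35 | 77

For each enrollments row a, compute AVG(grade) over rows sharing a.student_id.
Keep row a if a.grade <= that per-group AVG.
  student_id=1: AVG(grade) = 81.25
  student_id=2: AVG(grade) = 72.5
  student_id=3: AVG(grade) = 87.0
  student_id=4: AVG(grade) = 72.5
  student_id=5: AVG(grade) = 78.75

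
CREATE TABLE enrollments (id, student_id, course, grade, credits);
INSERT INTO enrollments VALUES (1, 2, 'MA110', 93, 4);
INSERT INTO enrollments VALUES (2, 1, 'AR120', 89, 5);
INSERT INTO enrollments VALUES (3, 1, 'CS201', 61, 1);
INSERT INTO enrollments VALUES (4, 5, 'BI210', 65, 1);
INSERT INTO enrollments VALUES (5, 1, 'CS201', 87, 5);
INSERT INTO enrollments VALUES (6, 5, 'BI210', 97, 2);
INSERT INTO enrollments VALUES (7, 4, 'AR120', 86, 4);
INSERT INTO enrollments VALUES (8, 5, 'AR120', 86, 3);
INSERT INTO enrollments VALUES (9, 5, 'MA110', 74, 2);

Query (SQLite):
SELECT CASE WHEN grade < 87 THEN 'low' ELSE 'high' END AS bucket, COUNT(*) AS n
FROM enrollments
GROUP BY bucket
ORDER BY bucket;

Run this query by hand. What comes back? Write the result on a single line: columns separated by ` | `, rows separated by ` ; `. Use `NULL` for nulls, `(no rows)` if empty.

Bucket rows by grade < 87 → 'low' else 'high'; count each bucket.

high | 4 ; low | 5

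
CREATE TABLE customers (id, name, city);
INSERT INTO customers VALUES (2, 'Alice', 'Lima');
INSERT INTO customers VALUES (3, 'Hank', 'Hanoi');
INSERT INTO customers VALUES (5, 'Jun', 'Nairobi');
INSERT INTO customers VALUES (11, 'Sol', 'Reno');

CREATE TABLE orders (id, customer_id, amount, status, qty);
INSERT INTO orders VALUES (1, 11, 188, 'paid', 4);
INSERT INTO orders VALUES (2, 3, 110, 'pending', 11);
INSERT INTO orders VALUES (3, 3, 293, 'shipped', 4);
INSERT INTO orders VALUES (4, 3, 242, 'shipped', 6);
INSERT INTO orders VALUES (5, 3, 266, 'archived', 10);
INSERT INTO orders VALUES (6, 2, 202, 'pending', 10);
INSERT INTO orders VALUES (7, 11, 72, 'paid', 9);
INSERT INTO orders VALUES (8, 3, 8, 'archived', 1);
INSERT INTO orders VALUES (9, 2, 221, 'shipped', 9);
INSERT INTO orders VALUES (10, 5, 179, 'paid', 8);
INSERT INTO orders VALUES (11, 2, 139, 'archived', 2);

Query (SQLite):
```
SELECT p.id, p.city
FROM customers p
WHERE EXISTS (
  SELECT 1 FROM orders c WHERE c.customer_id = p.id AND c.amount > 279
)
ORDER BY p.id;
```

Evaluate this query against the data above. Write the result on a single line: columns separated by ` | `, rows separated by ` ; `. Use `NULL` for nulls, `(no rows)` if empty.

3 | Hanoi

For each customers row, check whether any orders with matching customer_id has amount > 279.
Keep rows where that is true.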